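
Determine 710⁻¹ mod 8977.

1100

8977 = 12*710 + 457
710 = 1*457 + 253
457 = 1*253 + 204
253 = 1*204 + 49
204 = 4*49 + 8
49 = 6*8 + 1
8 = 8*1 + 0
gcd(710, 8977) = 1, so the inverse exists.
Bézout: 1 = −87*8977 + 1100*710.
So 710⁻¹ ≡ 1100 (mod 8977).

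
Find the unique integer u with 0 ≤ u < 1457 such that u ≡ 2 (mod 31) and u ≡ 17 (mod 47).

64

31⁻¹ mod 47: 31·44 ≡ 1 (mod 47), so 31⁻¹ ≡ 44.
u = 2 + 31·((17 − 2)·44 mod 47) = 2 + 31·2 = 64.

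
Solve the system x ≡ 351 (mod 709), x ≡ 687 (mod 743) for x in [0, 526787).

427169

709⁻¹ mod 743: 709×590 ≡ 1 (mod 743), so 709⁻¹ ≡ 590.
x = 351 + 709×((687 − 351)×590 mod 743) = 351 + 709×602 = 427169.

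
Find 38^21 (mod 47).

29

38^1 ≡ 38 (mod 47)
38^2 ≡ 38^2 = 1444 ≡ 34 (mod 47)
38^4 ≡ 34^2 = 1156 ≡ 28 (mod 47)
38^8 ≡ 28^2 = 784 ≡ 32 (mod 47)
38^16 ≡ 32^2 = 1024 ≡ 37 (mod 47)
38^21 = 38^16 * 38^4 * 38^1 ≡ 37 * 28 * 38 (mod 47).
Accumulate the product:
37 * 28 = 1036 ≡ 2
2 * 38 = 76 ≡ 29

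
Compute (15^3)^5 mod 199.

(15)^3 ≡ 191 (mod 199)
(191)^5 ≡ 67 (mod 199)

67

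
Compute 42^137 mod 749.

137 in binary is 10001001, i.e. 137 = 128 + 8 + 1.
42^1 ≡ 42 (mod 749)
42^2 ≡ 42^2 = 1764 ≡ 266 (mod 749)
42^4 ≡ 266^2 = 70756 ≡ 350 (mod 749)
42^8 ≡ 350^2 = 122500 ≡ 413 (mod 749)
42^16 ≡ 413^2 = 170569 ≡ 546 (mod 749)
42^32 ≡ 546^2 = 298116 ≡ 14 (mod 749)
42^64 ≡ 14^2 = 196 (mod 749)
42^128 ≡ 196^2 = 38416 ≡ 217 (mod 749)
42^137 = 42^128 · 42^8 · 42^1 ≡ 217 · 413 · 42 (mod 749).
Accumulate the product:
217 · 413 = 89621 ≡ 490
490 · 42 = 20580 ≡ 357

357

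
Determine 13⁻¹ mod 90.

7

Apply the Euclidean algorithm and back-substitute:
90 = 6·13 + 12
13 = 1·12 + 1
12 = 12·1 + 0
gcd(13, 90) = 1, so the inverse exists.
Bézout: 1 = −1·90 + 7·13.
So 13⁻¹ ≡ 7 (mod 90).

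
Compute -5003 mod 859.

-5003 = -6*859 + 151, so -5003 ≡ 151 (mod 859).

151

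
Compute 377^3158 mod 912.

Using repeated squaring:
377^1 ≡ 377 (mod 912)
377^2 ≡ 377^2 = 142129 ≡ 769 (mod 912)
377^4 ≡ 769^2 = 591361 ≡ 385 (mod 912)
377^8 ≡ 385^2 = 148225 ≡ 481 (mod 912)
377^16 ≡ 481^2 = 231361 ≡ 625 (mod 912)
377^32 ≡ 625^2 = 390625 ≡ 289 (mod 912)
377^64 ≡ 289^2 = 83521 ≡ 529 (mod 912)
377^128 ≡ 529^2 = 279841 ≡ 769 (mod 912)
377^256 ≡ 769^2 = 591361 ≡ 385 (mod 912)
377^512 ≡ 385^2 = 148225 ≡ 481 (mod 912)
377^1024 ≡ 481^2 = 231361 ≡ 625 (mod 912)
377^2048 ≡ 625^2 = 390625 ≡ 289 (mod 912)
377^3158 = 377^2048 * 377^1024 * 377^64 * 377^16 * 377^4 * 377^2 ≡ 289 * 625 * 529 * 625 * 385 * 769 (mod 912).
Accumulate the product:
289 * 625 = 180625 ≡ 49
49 * 529 = 25921 ≡ 385
385 * 625 = 240625 ≡ 769
769 * 385 = 296065 ≡ 577
577 * 769 = 443713 ≡ 481

481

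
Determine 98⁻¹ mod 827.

346

827 = 8*98 + 43
98 = 2*43 + 12
43 = 3*12 + 7
12 = 1*7 + 5
7 = 1*5 + 2
5 = 2*2 + 1
2 = 2*1 + 0
gcd(98, 827) = 1, so the inverse exists.
Back-substitute for 1:
1 = 1*5 − 2*2
  = −2*7 + 3*5
  = 3*12 − 5*7
  = −5*43 + 18*12
  = 18*98 − 41*43
  = −41*827 + 346*98
So 98⁻¹ ≡ 346 (mod 827).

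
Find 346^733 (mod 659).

610

By square-and-multiply:
346^1 ≡ 346 (mod 659)
346^2 ≡ 346^2 = 119716 ≡ 437 (mod 659)
346^4 ≡ 437^2 = 190969 ≡ 518 (mod 659)
346^8 ≡ 518^2 = 268324 ≡ 111 (mod 659)
346^16 ≡ 111^2 = 12321 ≡ 459 (mod 659)
346^32 ≡ 459^2 = 210681 ≡ 460 (mod 659)
346^64 ≡ 460^2 = 211600 ≡ 61 (mod 659)
346^128 ≡ 61^2 = 3721 ≡ 426 (mod 659)
346^256 ≡ 426^2 = 181476 ≡ 251 (mod 659)
346^512 ≡ 251^2 = 63001 ≡ 396 (mod 659)
346^733 = 346^512 × 346^128 × 346^64 × 346^16 × 346^8 × 346^4 × 346^1 ≡ 396 × 426 × 61 × 459 × 111 × 518 × 346 (mod 659).
Accumulate the product:
396 × 426 = 168696 ≡ 651
651 × 61 = 39711 ≡ 171
171 × 459 = 78489 ≡ 68
68 × 111 = 7548 ≡ 299
299 × 518 = 154882 ≡ 17
17 × 346 = 5882 ≡ 610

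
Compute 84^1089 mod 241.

Using repeated squaring:
1089 in binary is 10001000001, i.e. 1089 = 1024 + 64 + 1.
84^1 ≡ 84 (mod 241)
84^2 ≡ 84^2 = 7056 ≡ 67 (mod 241)
84^4 ≡ 67^2 = 4489 ≡ 151 (mod 241)
84^8 ≡ 151^2 = 22801 ≡ 147 (mod 241)
84^16 ≡ 147^2 = 21609 ≡ 160 (mod 241)
84^32 ≡ 160^2 = 25600 ≡ 54 (mod 241)
84^64 ≡ 54^2 = 2916 ≡ 24 (mod 241)
84^128 ≡ 24^2 = 576 ≡ 94 (mod 241)
84^256 ≡ 94^2 = 8836 ≡ 160 (mod 241)
84^512 ≡ 160^2 = 25600 ≡ 54 (mod 241)
84^1024 ≡ 54^2 = 2916 ≡ 24 (mod 241)
84^1089 = 84^1024 * 84^64 * 84^1 ≡ 24 * 24 * 84 (mod 241).
Accumulate the product:
24 * 24 = 576 ≡ 94
94 * 84 = 7896 ≡ 184

184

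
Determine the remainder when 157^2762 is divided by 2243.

2762 in binary is 101011001010, i.e. 2762 = 2048 + 512 + 128 + 64 + 8 + 2.
157^1 ≡ 157 (mod 2243)
157^2 ≡ 157^2 = 24649 ≡ 2219 (mod 2243)
157^4 ≡ 2219^2 = 4923961 ≡ 576 (mod 2243)
157^8 ≡ 576^2 = 331776 ≡ 2055 (mod 2243)
157^16 ≡ 2055^2 = 4223025 ≡ 1699 (mod 2243)
157^32 ≡ 1699^2 = 2886601 ≡ 2103 (mod 2243)
157^64 ≡ 2103^2 = 4422609 ≡ 1656 (mod 2243)
157^128 ≡ 1656^2 = 2742336 ≡ 1390 (mod 2243)
157^256 ≡ 1390^2 = 1932100 ≡ 877 (mod 2243)
157^512 ≡ 877^2 = 769129 ≡ 2023 (mod 2243)
157^1024 ≡ 2023^2 = 4092529 ≡ 1297 (mod 2243)
157^2048 ≡ 1297^2 = 1682209 ≡ 2202 (mod 2243)
157^2762 = 157^2048 * 157^512 * 157^128 * 157^64 * 157^8 * 157^2 ≡ 2202 * 2023 * 1390 * 1656 * 2055 * 2219 (mod 2243).
Accumulate the product:
2202 * 2023 = 4454646 ≡ 48
48 * 1390 = 66720 ≡ 1673
1673 * 1656 = 2770488 ≡ 383
383 * 2055 = 787065 ≡ 2015
2015 * 2219 = 4471285 ≡ 986

986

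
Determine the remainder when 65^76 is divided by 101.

36

65^1 ≡ 65 (mod 101)
65^2 ≡ 65^2 = 4225 ≡ 84 (mod 101)
65^4 ≡ 84^2 = 7056 ≡ 87 (mod 101)
65^8 ≡ 87^2 = 7569 ≡ 95 (mod 101)
65^16 ≡ 95^2 = 9025 ≡ 36 (mod 101)
65^32 ≡ 36^2 = 1296 ≡ 84 (mod 101)
65^64 ≡ 84^2 = 7056 ≡ 87 (mod 101)
65^76 = 65^64 × 65^8 × 65^4 ≡ 87 × 95 × 87 (mod 101).
Accumulate the product:
87 × 95 = 8265 ≡ 84
84 × 87 = 7308 ≡ 36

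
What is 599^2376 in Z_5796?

1

Using repeated squaring:
2376 in binary is 100101001000, i.e. 2376 = 2048 + 256 + 64 + 8.
599^1 ≡ 599 (mod 5796)
599^2 ≡ 599^2 = 358801 ≡ 5245 (mod 5796)
599^4 ≡ 5245^2 = 27510025 ≡ 2209 (mod 5796)
599^8 ≡ 2209^2 = 4879681 ≡ 5245 (mod 5796)
599^16 ≡ 5245^2 = 27510025 ≡ 2209 (mod 5796)
599^32 ≡ 2209^2 = 4879681 ≡ 5245 (mod 5796)
599^64 ≡ 5245^2 = 27510025 ≡ 2209 (mod 5796)
599^128 ≡ 2209^2 = 4879681 ≡ 5245 (mod 5796)
599^256 ≡ 5245^2 = 27510025 ≡ 2209 (mod 5796)
599^512 ≡ 2209^2 = 4879681 ≡ 5245 (mod 5796)
599^1024 ≡ 5245^2 = 27510025 ≡ 2209 (mod 5796)
599^2048 ≡ 2209^2 = 4879681 ≡ 5245 (mod 5796)
599^2376 = 599^2048 · 599^256 · 599^64 · 599^8 ≡ 5245 · 2209 · 2209 · 5245 (mod 5796).
Accumulate the product:
5245 · 2209 = 11586205 ≡ 1
1 · 2209 = 2209
2209 · 5245 = 11586205 ≡ 1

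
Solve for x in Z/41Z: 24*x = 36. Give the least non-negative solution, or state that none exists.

22

gcd(24, 41) = 1, so a unique solution mod 41 exists.
24⁻¹ ≡ 12 (mod 41).
x ≡ 12*36 ≡ 22 (mod 41).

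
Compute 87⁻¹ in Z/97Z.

By the extended Euclidean algorithm:
97 = 1×87 + 10
87 = 8×10 + 7
10 = 1×7 + 3
7 = 2×3 + 1
3 = 3×1 + 0
gcd(87, 97) = 1, so the inverse exists.
Bézout: 1 = −26×97 + 29×87.
So 87⁻¹ ≡ 29 (mod 97).

29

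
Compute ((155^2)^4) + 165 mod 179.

(155)^2 ≡ 39 (mod 179)
(39)^4 ≡ 45 (mod 179)
45 + 165 = 210 ≡ 31 (mod 179)

31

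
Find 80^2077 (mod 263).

177

Compute successive squares:
80^1 ≡ 80 (mod 263)
80^2 ≡ 80^2 = 6400 ≡ 88 (mod 263)
80^4 ≡ 88^2 = 7744 ≡ 117 (mod 263)
80^8 ≡ 117^2 = 13689 ≡ 13 (mod 263)
80^16 ≡ 13^2 = 169 (mod 263)
80^32 ≡ 169^2 = 28561 ≡ 157 (mod 263)
80^64 ≡ 157^2 = 24649 ≡ 190 (mod 263)
80^128 ≡ 190^2 = 36100 ≡ 69 (mod 263)
80^256 ≡ 69^2 = 4761 ≡ 27 (mod 263)
80^512 ≡ 27^2 = 729 ≡ 203 (mod 263)
80^1024 ≡ 203^2 = 41209 ≡ 181 (mod 263)
80^2048 ≡ 181^2 = 32761 ≡ 149 (mod 263)
80^2077 = 80^2048 · 80^16 · 80^8 · 80^4 · 80^1 ≡ 149 · 169 · 13 · 117 · 80 (mod 263).
Accumulate the product:
149 · 169 = 25181 ≡ 196
196 · 13 = 2548 ≡ 181
181 · 117 = 21177 ≡ 137
137 · 80 = 10960 ≡ 177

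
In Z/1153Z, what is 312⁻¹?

Run the extended Euclidean algorithm:
1153 = 3*312 + 217
312 = 1*217 + 95
217 = 2*95 + 27
95 = 3*27 + 14
27 = 1*14 + 13
14 = 1*13 + 1
13 = 13*1 + 0
gcd(312, 1153) = 1, so the inverse exists.
Bézout: 1 = −23*1153 + 85*312.
So 312⁻¹ ≡ 85 (mod 1153).

85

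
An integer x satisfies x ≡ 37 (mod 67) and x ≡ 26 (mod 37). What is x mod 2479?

67⁻¹ mod 37: 67*21 ≡ 1 (mod 37), so 67⁻¹ ≡ 21.
x = 37 + 67*((26 − 37)*21 mod 37) = 37 + 67*28 = 1913.
Check: 1913 mod 67 = 37, 1913 mod 37 = 26. ✓

1913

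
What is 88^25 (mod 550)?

418

Compute successive squares:
25 in binary is 11001, i.e. 25 = 16 + 8 + 1.
88^1 ≡ 88 (mod 550)
88^2 ≡ 88^2 = 7744 ≡ 44 (mod 550)
88^4 ≡ 44^2 = 1936 ≡ 286 (mod 550)
88^8 ≡ 286^2 = 81796 ≡ 396 (mod 550)
88^16 ≡ 396^2 = 156816 ≡ 66 (mod 550)
88^25 = 88^16 * 88^8 * 88^1 ≡ 66 * 396 * 88 (mod 550).
Accumulate the product:
66 * 396 = 26136 ≡ 286
286 * 88 = 25168 ≡ 418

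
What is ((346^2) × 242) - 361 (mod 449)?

84

(346)^2 ≡ 282 (mod 449)
282 × 242 = 68244 ≡ 445 (mod 449)
445 - 361 = 84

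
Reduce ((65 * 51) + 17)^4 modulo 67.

54

65 * 51 = 3315 ≡ 32 (mod 67)
32 + 17 = 49
(49)^4 ≡ 54 (mod 67)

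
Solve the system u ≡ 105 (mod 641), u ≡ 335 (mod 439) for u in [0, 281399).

112280

641⁻¹ mod 439: 641·163 ≡ 1 (mod 439), so 641⁻¹ ≡ 163.
u = 105 + 641·((335 − 105)·163 mod 439) = 105 + 641·175 = 112280.
Check: 112280 mod 641 = 105, 112280 mod 439 = 335. ✓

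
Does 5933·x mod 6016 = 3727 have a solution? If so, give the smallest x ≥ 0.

gcd(5933, 6016) = 1, so a unique solution mod 6016 exists.
5933⁻¹ ≡ 1957 (mod 6016).
x ≡ 1957·3727 ≡ 2347 (mod 6016).

2347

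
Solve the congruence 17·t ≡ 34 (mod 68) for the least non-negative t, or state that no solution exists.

2

gcd(17, 68) = 17, and 17 | 34, so solutions exist.
Divide through by 17: 1·t ≡ 2 mod 4.
1⁻¹ ≡ 1 (mod 4).
t ≡ 1·2 ≡ 2 (mod 4).
The smallest non-negative solution is t = 2.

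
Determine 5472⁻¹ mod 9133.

By the extended Euclidean algorithm:
9133 = 1×5472 + 3661
5472 = 1×3661 + 1811
3661 = 2×1811 + 39
1811 = 46×39 + 17
39 = 2×17 + 5
17 = 3×5 + 2
5 = 2×2 + 1
2 = 2×1 + 0
gcd(5472, 9133) = 1, so the inverse exists.
Back-substitute for 1:
1 = 1×5 − 2×2
  = −2×17 + 7×5
  = 7×39 − 16×17
  = −16×1811 + 743×39
  = 743×3661 − 1502×1811
  = −1502×5472 + 2245×3661
  = 2245×9133 − 3747×5472
So 5472⁻¹ ≡ −3747 ≡ 5386 (mod 9133).

5386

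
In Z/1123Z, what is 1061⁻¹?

163

1123 = 1×1061 + 62
1061 = 17×62 + 7
62 = 8×7 + 6
7 = 1×6 + 1
6 = 6×1 + 0
gcd(1061, 1123) = 1, so the inverse exists.
Back-substitute for 1:
1 = 1×7 − 1×6
  = −1×62 + 9×7
  = 9×1061 − 154×62
  = −154×1123 + 163×1061
So 1061⁻¹ ≡ 163 (mod 1123).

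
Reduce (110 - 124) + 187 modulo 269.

110 - 124 = -14 ≡ 255 (mod 269)
255 + 187 = 442 ≡ 173 (mod 269)

173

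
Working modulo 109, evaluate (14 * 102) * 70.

14 * 102 = 1428 ≡ 11 (mod 109)
11 * 70 = 770 ≡ 7 (mod 109)

7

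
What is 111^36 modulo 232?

169

Using repeated squaring:
36 in binary is 100100, i.e. 36 = 32 + 4.
111^1 ≡ 111 (mod 232)
111^2 ≡ 111^2 = 12321 ≡ 25 (mod 232)
111^4 ≡ 25^2 = 625 ≡ 161 (mod 232)
111^8 ≡ 161^2 = 25921 ≡ 169 (mod 232)
111^16 ≡ 169^2 = 28561 ≡ 25 (mod 232)
111^32 ≡ 25^2 = 625 ≡ 161 (mod 232)
111^36 = 111^32 * 111^4 ≡ 161 * 161 (mod 232).
161 * 161 = 25921 ≡ 169 (mod 232).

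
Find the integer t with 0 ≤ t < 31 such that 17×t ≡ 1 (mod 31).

31 = 1·17 + 14
17 = 1·14 + 3
14 = 4·3 + 2
3 = 1·2 + 1
2 = 2·1 + 0
gcd(17, 31) = 1, so the inverse exists.
Bézout: 1 = −6·31 + 11·17.
So 17⁻¹ ≡ 11 (mod 31).

11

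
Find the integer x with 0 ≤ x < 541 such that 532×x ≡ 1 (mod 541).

60

Apply the Euclidean algorithm and back-substitute:
541 = 1·532 + 9
532 = 59·9 + 1
9 = 9·1 + 0
gcd(532, 541) = 1, so the inverse exists.
Back-substitute for 1:
1 = 1·532 − 59·9
  = −59·541 + 60·532
So 532⁻¹ ≡ 60 (mod 541).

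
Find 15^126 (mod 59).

19

Using repeated squaring:
126 in binary is 1111110, i.e. 126 = 64 + 32 + 16 + 8 + 4 + 2.
15^1 ≡ 15 (mod 59)
15^2 ≡ 15^2 = 225 ≡ 48 (mod 59)
15^4 ≡ 48^2 = 2304 ≡ 3 (mod 59)
15^8 ≡ 3^2 = 9 (mod 59)
15^16 ≡ 9^2 = 81 ≡ 22 (mod 59)
15^32 ≡ 22^2 = 484 ≡ 12 (mod 59)
15^64 ≡ 12^2 = 144 ≡ 26 (mod 59)
15^126 = 15^64 * 15^32 * 15^16 * 15^8 * 15^4 * 15^2 ≡ 26 * 12 * 22 * 9 * 3 * 48 (mod 59).
Accumulate the product:
26 * 12 = 312 ≡ 17
17 * 22 = 374 ≡ 20
20 * 9 = 180 ≡ 3
3 * 3 = 9
9 * 48 = 432 ≡ 19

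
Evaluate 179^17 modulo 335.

109

Using repeated squaring:
17 in binary is 10001, i.e. 17 = 16 + 1.
179^1 ≡ 179 (mod 335)
179^2 ≡ 179^2 = 32041 ≡ 216 (mod 335)
179^4 ≡ 216^2 = 46656 ≡ 91 (mod 335)
179^8 ≡ 91^2 = 8281 ≡ 241 (mod 335)
179^16 ≡ 241^2 = 58081 ≡ 126 (mod 335)
179^17 = 179^16 · 179^1 ≡ 126 · 179 (mod 335).
126 · 179 = 22554 ≡ 109 (mod 335).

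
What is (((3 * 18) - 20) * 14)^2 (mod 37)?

3 * 18 = 54 ≡ 17 (mod 37)
17 - 20 = -3 ≡ 34 (mod 37)
34 * 14 = 476 ≡ 32 (mod 37)
(32)^2 ≡ 25 (mod 37)

25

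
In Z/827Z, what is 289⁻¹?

641

By the extended Euclidean algorithm:
827 = 2*289 + 249
289 = 1*249 + 40
249 = 6*40 + 9
40 = 4*9 + 4
9 = 2*4 + 1
4 = 4*1 + 0
gcd(289, 827) = 1, so the inverse exists.
Bézout: 1 = 65*827 − 186*289.
So 289⁻¹ ≡ −186 ≡ 641 (mod 827).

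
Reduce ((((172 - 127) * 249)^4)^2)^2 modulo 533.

365

172 - 127 = 45
45 * 249 = 11205 ≡ 12 (mod 533)
(12)^4 ≡ 482 (mod 533)
(482)^2 ≡ 469 (mod 533)
(469)^2 ≡ 365 (mod 533)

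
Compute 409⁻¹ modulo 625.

489

625 = 1*409 + 216
409 = 1*216 + 193
216 = 1*193 + 23
193 = 8*23 + 9
23 = 2*9 + 5
9 = 1*5 + 4
5 = 1*4 + 1
4 = 4*1 + 0
gcd(409, 625) = 1, so the inverse exists.
Bézout: 1 = 89*625 − 136*409.
So 409⁻¹ ≡ −136 ≡ 489 (mod 625).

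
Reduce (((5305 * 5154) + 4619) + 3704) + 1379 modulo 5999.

2231

5305 * 5154 = 27341970 ≡ 4527 (mod 5999)
4527 + 4619 = 9146 ≡ 3147 (mod 5999)
3147 + 3704 = 6851 ≡ 852 (mod 5999)
852 + 1379 = 2231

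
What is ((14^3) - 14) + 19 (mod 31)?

21

(14)^3 ≡ 16 (mod 31)
16 - 14 = 2
2 + 19 = 21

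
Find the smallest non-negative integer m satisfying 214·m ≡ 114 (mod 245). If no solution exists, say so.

gcd(214, 245) = 1, so a unique solution mod 245 exists.
214⁻¹ ≡ 79 (mod 245).
m ≡ 79·114 ≡ 186 (mod 245).

186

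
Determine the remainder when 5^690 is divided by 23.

690 in binary is 1010110010, i.e. 690 = 512 + 128 + 32 + 16 + 2.
5^1 ≡ 5 (mod 23)
5^2 ≡ 5^2 = 25 ≡ 2 (mod 23)
5^4 ≡ 2^2 = 4 (mod 23)
5^8 ≡ 4^2 = 16 (mod 23)
5^16 ≡ 16^2 = 256 ≡ 3 (mod 23)
5^32 ≡ 3^2 = 9 (mod 23)
5^64 ≡ 9^2 = 81 ≡ 12 (mod 23)
5^128 ≡ 12^2 = 144 ≡ 6 (mod 23)
5^256 ≡ 6^2 = 36 ≡ 13 (mod 23)
5^512 ≡ 13^2 = 169 ≡ 8 (mod 23)
5^690 = 5^512 × 5^128 × 5^32 × 5^16 × 5^2 ≡ 8 × 6 × 9 × 3 × 2 (mod 23).
Accumulate the product:
8 × 6 = 48 ≡ 2
2 × 9 = 18
18 × 3 = 54 ≡ 8
8 × 2 = 16

16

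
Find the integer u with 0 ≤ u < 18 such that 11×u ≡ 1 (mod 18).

5

18 = 1·11 + 7
11 = 1·7 + 4
7 = 1·4 + 3
4 = 1·3 + 1
3 = 3·1 + 0
gcd(11, 18) = 1, so the inverse exists.
Back-substitute for 1:
1 = 1·4 − 1·3
  = −1·7 + 2·4
  = 2·11 − 3·7
  = −3·18 + 5·11
So 11⁻¹ ≡ 5 (mod 18).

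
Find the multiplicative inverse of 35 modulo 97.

97 = 2×35 + 27
35 = 1×27 + 8
27 = 3×8 + 3
8 = 2×3 + 2
3 = 1×2 + 1
2 = 2×1 + 0
gcd(35, 97) = 1, so the inverse exists.
Back-substitute for 1:
1 = 1×3 − 1×2
  = −1×8 + 3×3
  = 3×27 − 10×8
  = −10×35 + 13×27
  = 13×97 − 36×35
So 35⁻¹ ≡ −36 ≡ 61 (mod 97).

61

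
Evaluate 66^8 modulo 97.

Compute successive squares:
66^1 ≡ 66 (mod 97)
66^2 ≡ 66^2 = 4356 ≡ 88 (mod 97)
66^4 ≡ 88^2 = 7744 ≡ 81 (mod 97)
66^8 ≡ 81^2 = 6561 ≡ 62 (mod 97)
So 66^8 ≡ 62 (mod 97).

62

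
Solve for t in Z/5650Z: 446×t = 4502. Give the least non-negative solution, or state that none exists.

gcd(446, 5650) = 2, and 2 | 4502, so solutions exist.
Divide through by 2: 223×t = 2251 (mod 2825).
223⁻¹ ≡ 2787 (mod 2825).
t ≡ 2787×2251 ≡ 2037 (mod 2825).
The smallest non-negative solution is t = 2037.

2037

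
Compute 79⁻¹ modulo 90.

49

Run the extended Euclidean algorithm:
90 = 1×79 + 11
79 = 7×11 + 2
11 = 5×2 + 1
2 = 2×1 + 0
gcd(79, 90) = 1, so the inverse exists.
Back-substitute for 1:
1 = 1×11 − 5×2
  = −5×79 + 36×11
  = 36×90 − 41×79
So 79⁻¹ ≡ −41 ≡ 49 (mod 90).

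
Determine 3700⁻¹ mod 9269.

2683

9269 = 2·3700 + 1869
3700 = 1·1869 + 1831
1869 = 1·1831 + 38
1831 = 48·38 + 7
38 = 5·7 + 3
7 = 2·3 + 1
3 = 3·1 + 0
gcd(3700, 9269) = 1, so the inverse exists.
Back-substitute for 1:
1 = 1·7 − 2·3
  = −2·38 + 11·7
  = 11·1831 − 530·38
  = −530·1869 + 541·1831
  = 541·3700 − 1071·1869
  = −1071·9269 + 2683·3700
So 3700⁻¹ ≡ 2683 (mod 9269).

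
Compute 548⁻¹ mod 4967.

4541

Run the extended Euclidean algorithm:
4967 = 9×548 + 35
548 = 15×35 + 23
35 = 1×23 + 12
23 = 1×12 + 11
12 = 1×11 + 1
11 = 11×1 + 0
gcd(548, 4967) = 1, so the inverse exists.
Back-substitute for 1:
1 = 1×12 − 1×11
  = −1×23 + 2×12
  = 2×35 − 3×23
  = −3×548 + 47×35
  = 47×4967 − 426×548
So 548⁻¹ ≡ −426 ≡ 4541 (mod 4967).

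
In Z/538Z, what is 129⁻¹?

Apply the Euclidean algorithm and back-substitute:
538 = 4*129 + 22
129 = 5*22 + 19
22 = 1*19 + 3
19 = 6*3 + 1
3 = 3*1 + 0
gcd(129, 538) = 1, so the inverse exists.
Back-substitute for 1:
1 = 1*19 − 6*3
  = −6*22 + 7*19
  = 7*129 − 41*22
  = −41*538 + 171*129
So 129⁻¹ ≡ 171 (mod 538).

171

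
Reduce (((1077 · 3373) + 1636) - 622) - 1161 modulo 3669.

1077 · 3373 = 3632721 ≡ 411 (mod 3669)
411 + 1636 = 2047
2047 - 622 = 1425
1425 - 1161 = 264

264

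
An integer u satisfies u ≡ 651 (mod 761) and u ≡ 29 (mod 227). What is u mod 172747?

50877

761⁻¹ mod 227: 761·105 ≡ 1 (mod 227), so 761⁻¹ ≡ 105.
u = 651 + 761·((29 − 651)·105 mod 227) = 651 + 761·66 = 50877.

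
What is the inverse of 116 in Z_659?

392

Run the extended Euclidean algorithm:
659 = 5·116 + 79
116 = 1·79 + 37
79 = 2·37 + 5
37 = 7·5 + 2
5 = 2·2 + 1
2 = 2·1 + 0
gcd(116, 659) = 1, so the inverse exists.
Back-substitute for 1:
1 = 1·5 − 2·2
  = −2·37 + 15·5
  = 15·79 − 32·37
  = −32·116 + 47·79
  = 47·659 − 267·116
So 116⁻¹ ≡ −267 ≡ 392 (mod 659).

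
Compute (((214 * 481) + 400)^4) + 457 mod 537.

214 * 481 = 102934 ≡ 367 (mod 537)
367 + 400 = 767 ≡ 230 (mod 537)
(230)^4 ≡ 433 (mod 537)
433 + 457 = 890 ≡ 353 (mod 537)

353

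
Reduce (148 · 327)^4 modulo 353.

22

148 · 327 = 48396 ≡ 35 (mod 353)
(35)^4 ≡ 22 (mod 353)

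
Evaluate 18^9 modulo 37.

9 in binary is 1001, i.e. 9 = 8 + 1.
18^1 ≡ 18 (mod 37)
18^2 ≡ 18^2 = 324 ≡ 28 (mod 37)
18^4 ≡ 28^2 = 784 ≡ 7 (mod 37)
18^8 ≡ 7^2 = 49 ≡ 12 (mod 37)
18^9 = 18^8 × 18^1 ≡ 12 × 18 (mod 37).
12 × 18 = 216 ≡ 31 (mod 37).

31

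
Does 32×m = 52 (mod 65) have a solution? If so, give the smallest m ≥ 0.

26

gcd(32, 65) = 1, so a unique solution mod 65 exists.
32⁻¹ ≡ 63 (mod 65).
m ≡ 63×52 ≡ 26 (mod 65).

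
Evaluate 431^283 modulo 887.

840

Using repeated squaring:
283 in binary is 100011011, i.e. 283 = 256 + 16 + 8 + 2 + 1.
431^1 ≡ 431 (mod 887)
431^2 ≡ 431^2 = 185761 ≡ 378 (mod 887)
431^4 ≡ 378^2 = 142884 ≡ 77 (mod 887)
431^8 ≡ 77^2 = 5929 ≡ 607 (mod 887)
431^16 ≡ 607^2 = 368449 ≡ 344 (mod 887)
431^32 ≡ 344^2 = 118336 ≡ 365 (mod 887)
431^64 ≡ 365^2 = 133225 ≡ 175 (mod 887)
431^128 ≡ 175^2 = 30625 ≡ 467 (mod 887)
431^256 ≡ 467^2 = 218089 ≡ 774 (mod 887)
431^283 = 431^256 * 431^16 * 431^8 * 431^2 * 431^1 ≡ 774 * 344 * 607 * 378 * 431 (mod 887).
Accumulate the product:
774 * 344 = 266256 ≡ 156
156 * 607 = 94692 ≡ 670
670 * 378 = 253260 ≡ 465
465 * 431 = 200415 ≡ 840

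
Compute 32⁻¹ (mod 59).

24

Apply the Euclidean algorithm and back-substitute:
59 = 1·32 + 27
32 = 1·27 + 5
27 = 5·5 + 2
5 = 2·2 + 1
2 = 2·1 + 0
gcd(32, 59) = 1, so the inverse exists.
Back-substitute for 1:
1 = 1·5 − 2·2
  = −2·27 + 11·5
  = 11·32 − 13·27
  = −13·59 + 24·32
So 32⁻¹ ≡ 24 (mod 59).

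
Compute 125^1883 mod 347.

148

Using repeated squaring:
125^1 ≡ 125 (mod 347)
125^2 ≡ 125^2 = 15625 ≡ 10 (mod 347)
125^4 ≡ 10^2 = 100 (mod 347)
125^8 ≡ 100^2 = 10000 ≡ 284 (mod 347)
125^16 ≡ 284^2 = 80656 ≡ 152 (mod 347)
125^32 ≡ 152^2 = 23104 ≡ 202 (mod 347)
125^64 ≡ 202^2 = 40804 ≡ 205 (mod 347)
125^128 ≡ 205^2 = 42025 ≡ 38 (mod 347)
125^256 ≡ 38^2 = 1444 ≡ 56 (mod 347)
125^512 ≡ 56^2 = 3136 ≡ 13 (mod 347)
125^1024 ≡ 13^2 = 169 (mod 347)
125^1883 = 125^1024 · 125^512 · 125^256 · 125^64 · 125^16 · 125^8 · 125^2 · 125^1 ≡ 169 · 13 · 56 · 205 · 152 · 284 · 10 · 125 (mod 347).
Accumulate the product:
169 · 13 = 2197 ≡ 115
115 · 56 = 6440 ≡ 194
194 · 205 = 39770 ≡ 212
212 · 152 = 32224 ≡ 300
300 · 284 = 85200 ≡ 185
185 · 10 = 1850 ≡ 115
115 · 125 = 14375 ≡ 148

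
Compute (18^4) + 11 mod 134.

(18)^4 ≡ 54 (mod 134)
54 + 11 = 65

65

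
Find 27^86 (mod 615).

9

By square-and-multiply:
86 in binary is 1010110, i.e. 86 = 64 + 16 + 4 + 2.
27^1 ≡ 27 (mod 615)
27^2 ≡ 27^2 = 729 ≡ 114 (mod 615)
27^4 ≡ 114^2 = 12996 ≡ 81 (mod 615)
27^8 ≡ 81^2 = 6561 ≡ 411 (mod 615)
27^16 ≡ 411^2 = 168921 ≡ 411 (mod 615)
27^32 ≡ 411^2 = 168921 ≡ 411 (mod 615)
27^64 ≡ 411^2 = 168921 ≡ 411 (mod 615)
27^86 = 27^64 · 27^16 · 27^4 · 27^2 ≡ 411 · 411 · 81 · 114 (mod 615).
Accumulate the product:
411 · 411 = 168921 ≡ 411
411 · 81 = 33291 ≡ 81
81 · 114 = 9234 ≡ 9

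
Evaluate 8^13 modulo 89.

64

13 in binary is 1101, i.e. 13 = 8 + 4 + 1.
8^1 ≡ 8 (mod 89)
8^2 ≡ 8^2 = 64 (mod 89)
8^4 ≡ 64^2 = 4096 ≡ 2 (mod 89)
8^8 ≡ 2^2 = 4 (mod 89)
8^13 = 8^8 · 8^4 · 8^1 ≡ 4 · 2 · 8 (mod 89).
Accumulate the product:
4 · 2 = 8
8 · 8 = 64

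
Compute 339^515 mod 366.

Using repeated squaring:
515 in binary is 1000000011, i.e. 515 = 512 + 2 + 1.
339^1 ≡ 339 (mod 366)
339^2 ≡ 339^2 = 114921 ≡ 363 (mod 366)
339^4 ≡ 363^2 = 131769 ≡ 9 (mod 366)
339^8 ≡ 9^2 = 81 (mod 366)
339^16 ≡ 81^2 = 6561 ≡ 339 (mod 366)
339^32 ≡ 339^2 = 114921 ≡ 363 (mod 366)
339^64 ≡ 363^2 = 131769 ≡ 9 (mod 366)
339^128 ≡ 9^2 = 81 (mod 366)
339^256 ≡ 81^2 = 6561 ≡ 339 (mod 366)
339^512 ≡ 339^2 = 114921 ≡ 363 (mod 366)
339^515 = 339^512 * 339^2 * 339^1 ≡ 363 * 363 * 339 (mod 366).
Accumulate the product:
363 * 363 = 131769 ≡ 9
9 * 339 = 3051 ≡ 123

123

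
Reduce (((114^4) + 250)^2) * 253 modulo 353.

146

(114)^4 ≡ 342 (mod 353)
342 + 250 = 592 ≡ 239 (mod 353)
(239)^2 ≡ 288 (mod 353)
288 * 253 = 72864 ≡ 146 (mod 353)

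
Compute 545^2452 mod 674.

By square-and-multiply:
2452 in binary is 100110010100, i.e. 2452 = 2048 + 256 + 128 + 16 + 4.
545^1 ≡ 545 (mod 674)
545^2 ≡ 545^2 = 297025 ≡ 465 (mod 674)
545^4 ≡ 465^2 = 216225 ≡ 545 (mod 674)
545^8 ≡ 545^2 = 297025 ≡ 465 (mod 674)
545^16 ≡ 465^2 = 216225 ≡ 545 (mod 674)
545^32 ≡ 545^2 = 297025 ≡ 465 (mod 674)
545^64 ≡ 465^2 = 216225 ≡ 545 (mod 674)
545^128 ≡ 545^2 = 297025 ≡ 465 (mod 674)
545^256 ≡ 465^2 = 216225 ≡ 545 (mod 674)
545^512 ≡ 545^2 = 297025 ≡ 465 (mod 674)
545^1024 ≡ 465^2 = 216225 ≡ 545 (mod 674)
545^2048 ≡ 545^2 = 297025 ≡ 465 (mod 674)
545^2452 = 545^2048 · 545^256 · 545^128 · 545^16 · 545^4 ≡ 465 · 545 · 465 · 545 · 545 (mod 674).
Accumulate the product:
465 · 545 = 253425 ≡ 1
1 · 465 = 465
465 · 545 = 253425 ≡ 1
1 · 545 = 545

545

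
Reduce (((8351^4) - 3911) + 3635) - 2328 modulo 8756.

(8351)^4 ≡ 7177 (mod 8756)
7177 - 3911 = 3266
3266 + 3635 = 6901
6901 - 2328 = 4573

4573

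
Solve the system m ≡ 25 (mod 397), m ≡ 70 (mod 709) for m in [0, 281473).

116346

397⁻¹ mod 709: 397*684 ≡ 1 (mod 709), so 397⁻¹ ≡ 684.
m = 25 + 397*((70 − 25)*684 mod 709) = 25 + 397*293 = 116346.
Check: 116346 mod 397 = 25, 116346 mod 709 = 70. ✓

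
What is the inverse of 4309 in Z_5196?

4165

5196 = 1*4309 + 887
4309 = 4*887 + 761
887 = 1*761 + 126
761 = 6*126 + 5
126 = 25*5 + 1
5 = 5*1 + 0
gcd(4309, 5196) = 1, so the inverse exists.
Bézout: 1 = 855*5196 − 1031*4309.
So 4309⁻¹ ≡ −1031 ≡ 4165 (mod 5196).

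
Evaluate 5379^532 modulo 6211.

532 in binary is 1000010100, i.e. 532 = 512 + 16 + 4.
5379^1 ≡ 5379 (mod 6211)
5379^2 ≡ 5379^2 = 28933641 ≡ 2803 (mod 6211)
5379^4 ≡ 2803^2 = 7856809 ≡ 6105 (mod 6211)
5379^8 ≡ 6105^2 = 37271025 ≡ 5025 (mod 6211)
5379^16 ≡ 5025^2 = 25250625 ≡ 2910 (mod 6211)
5379^32 ≡ 2910^2 = 8468100 ≡ 2507 (mod 6211)
5379^64 ≡ 2507^2 = 6285049 ≡ 5728 (mod 6211)
5379^128 ≡ 5728^2 = 32809984 ≡ 3482 (mod 6211)
5379^256 ≡ 3482^2 = 12124324 ≡ 452 (mod 6211)
5379^512 ≡ 452^2 = 204304 ≡ 5552 (mod 6211)
5379^532 = 5379^512 * 5379^16 * 5379^4 ≡ 5552 * 2910 * 6105 (mod 6211).
Accumulate the product:
5552 * 2910 = 16156320 ≡ 1509
1509 * 6105 = 9212445 ≡ 1532

1532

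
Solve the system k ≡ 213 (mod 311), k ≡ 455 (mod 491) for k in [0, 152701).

120259

311⁻¹ mod 491: 311×30 ≡ 1 (mod 491), so 311⁻¹ ≡ 30.
k = 213 + 311×((455 − 213)×30 mod 491) = 213 + 311×386 = 120259.
Check: 120259 mod 311 = 213, 120259 mod 491 = 455. ✓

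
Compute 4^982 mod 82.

16

Using repeated squaring:
982 in binary is 1111010110, i.e. 982 = 512 + 256 + 128 + 64 + 16 + 4 + 2.
4^1 ≡ 4 (mod 82)
4^2 ≡ 4^2 = 16 (mod 82)
4^4 ≡ 16^2 = 256 ≡ 10 (mod 82)
4^8 ≡ 10^2 = 100 ≡ 18 (mod 82)
4^16 ≡ 18^2 = 324 ≡ 78 (mod 82)
4^32 ≡ 78^2 = 6084 ≡ 16 (mod 82)
4^64 ≡ 16^2 = 256 ≡ 10 (mod 82)
4^128 ≡ 10^2 = 100 ≡ 18 (mod 82)
4^256 ≡ 18^2 = 324 ≡ 78 (mod 82)
4^512 ≡ 78^2 = 6084 ≡ 16 (mod 82)
4^982 = 4^512 · 4^256 · 4^128 · 4^64 · 4^16 · 4^4 · 4^2 ≡ 16 · 78 · 18 · 10 · 78 · 10 · 16 (mod 82).
Accumulate the product:
16 · 78 = 1248 ≡ 18
18 · 18 = 324 ≡ 78
78 · 10 = 780 ≡ 42
42 · 78 = 3276 ≡ 78
78 · 10 = 780 ≡ 42
42 · 16 = 672 ≡ 16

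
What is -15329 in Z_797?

611

-15329 = -20·797 + 611, so -15329 ≡ 611 (mod 797).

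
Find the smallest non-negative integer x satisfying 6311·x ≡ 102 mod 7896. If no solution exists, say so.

gcd(6311, 7896) = 1, so a unique solution mod 7896 exists.
6311⁻¹ ≡ 7079 (mod 7896).
x ≡ 7079·102 ≡ 3522 (mod 7896).

3522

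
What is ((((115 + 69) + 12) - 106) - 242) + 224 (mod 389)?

72

115 + 69 = 184
184 + 12 = 196
196 - 106 = 90
90 - 242 = -152 ≡ 237 (mod 389)
237 + 224 = 461 ≡ 72 (mod 389)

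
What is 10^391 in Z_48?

By square-and-multiply:
391 in binary is 110000111, i.e. 391 = 256 + 128 + 4 + 2 + 1.
10^1 ≡ 10 (mod 48)
10^2 ≡ 10^2 = 100 ≡ 4 (mod 48)
10^4 ≡ 4^2 = 16 (mod 48)
10^8 ≡ 16^2 = 256 ≡ 16 (mod 48)
10^16 ≡ 16^2 = 256 ≡ 16 (mod 48)
10^32 ≡ 16^2 = 256 ≡ 16 (mod 48)
10^64 ≡ 16^2 = 256 ≡ 16 (mod 48)
10^128 ≡ 16^2 = 256 ≡ 16 (mod 48)
10^256 ≡ 16^2 = 256 ≡ 16 (mod 48)
10^391 = 10^256 × 10^128 × 10^4 × 10^2 × 10^1 ≡ 16 × 16 × 16 × 4 × 10 (mod 48).
Accumulate the product:
16 × 16 = 256 ≡ 16
16 × 16 = 256 ≡ 16
16 × 4 = 64 ≡ 16
16 × 10 = 160 ≡ 16

16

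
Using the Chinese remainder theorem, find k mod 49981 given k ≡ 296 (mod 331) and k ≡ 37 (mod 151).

331⁻¹ mod 151: 331*125 ≡ 1 (mod 151), so 331⁻¹ ≡ 125.
k = 296 + 331*((37 − 296)*125 mod 151) = 296 + 331*90 = 30086.

30086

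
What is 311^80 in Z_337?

Compute successive squares:
80 in binary is 1010000, i.e. 80 = 64 + 16.
311^1 ≡ 311 (mod 337)
311^2 ≡ 311^2 = 96721 ≡ 2 (mod 337)
311^4 ≡ 2^2 = 4 (mod 337)
311^8 ≡ 4^2 = 16 (mod 337)
311^16 ≡ 16^2 = 256 (mod 337)
311^32 ≡ 256^2 = 65536 ≡ 158 (mod 337)
311^64 ≡ 158^2 = 24964 ≡ 26 (mod 337)
311^80 = 311^64 · 311^16 ≡ 26 · 256 (mod 337).
26 · 256 = 6656 ≡ 253 (mod 337).

253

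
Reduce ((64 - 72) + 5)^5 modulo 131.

19

64 - 72 = -8 ≡ 123 (mod 131)
123 + 5 = 128
(128)^5 ≡ 19 (mod 131)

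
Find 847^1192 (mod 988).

809

1192 in binary is 10010101000, i.e. 1192 = 1024 + 128 + 32 + 8.
847^1 ≡ 847 (mod 988)
847^2 ≡ 847^2 = 717409 ≡ 121 (mod 988)
847^4 ≡ 121^2 = 14641 ≡ 809 (mod 988)
847^8 ≡ 809^2 = 654481 ≡ 425 (mod 988)
847^16 ≡ 425^2 = 180625 ≡ 809 (mod 988)
847^32 ≡ 809^2 = 654481 ≡ 425 (mod 988)
847^64 ≡ 425^2 = 180625 ≡ 809 (mod 988)
847^128 ≡ 809^2 = 654481 ≡ 425 (mod 988)
847^256 ≡ 425^2 = 180625 ≡ 809 (mod 988)
847^512 ≡ 809^2 = 654481 ≡ 425 (mod 988)
847^1024 ≡ 425^2 = 180625 ≡ 809 (mod 988)
847^1192 = 847^1024 × 847^128 × 847^32 × 847^8 ≡ 809 × 425 × 425 × 425 (mod 988).
Accumulate the product:
809 × 425 = 343825 ≡ 1
1 × 425 = 425
425 × 425 = 180625 ≡ 809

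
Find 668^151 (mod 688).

384

151 in binary is 10010111, i.e. 151 = 128 + 16 + 4 + 2 + 1.
668^1 ≡ 668 (mod 688)
668^2 ≡ 668^2 = 446224 ≡ 400 (mod 688)
668^4 ≡ 400^2 = 160000 ≡ 384 (mod 688)
668^8 ≡ 384^2 = 147456 ≡ 224 (mod 688)
668^16 ≡ 224^2 = 50176 ≡ 640 (mod 688)
668^32 ≡ 640^2 = 409600 ≡ 240 (mod 688)
668^64 ≡ 240^2 = 57600 ≡ 496 (mod 688)
668^128 ≡ 496^2 = 246016 ≡ 400 (mod 688)
668^151 = 668^128 * 668^16 * 668^4 * 668^2 * 668^1 ≡ 400 * 640 * 384 * 400 * 668 (mod 688).
Accumulate the product:
400 * 640 = 256000 ≡ 64
64 * 384 = 24576 ≡ 496
496 * 400 = 198400 ≡ 256
256 * 668 = 171008 ≡ 384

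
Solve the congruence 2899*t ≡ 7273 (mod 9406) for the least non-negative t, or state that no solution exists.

gcd(2899, 9406) = 1, so a unique solution mod 9406 exists.
2899⁻¹ ≡ 8809 (mod 9406).
t ≡ 8809*7273 ≡ 3591 (mod 9406).

3591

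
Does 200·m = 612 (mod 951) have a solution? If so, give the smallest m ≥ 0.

897

gcd(200, 951) = 1, so a unique solution mod 951 exists.
200⁻¹ ≡ 233 (mod 951).
m ≡ 233·612 ≡ 897 (mod 951).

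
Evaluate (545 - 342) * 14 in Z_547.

545 - 342 = 203
203 * 14 = 2842 ≡ 107 (mod 547)

107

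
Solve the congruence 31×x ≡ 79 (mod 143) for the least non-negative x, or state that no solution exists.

gcd(31, 143) = 1, so a unique solution mod 143 exists.
31⁻¹ ≡ 60 (mod 143).
x ≡ 60×79 ≡ 21 (mod 143).

21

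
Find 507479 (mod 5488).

507479 = 92×5488 + 2583, so 507479 ≡ 2583 (mod 5488).

2583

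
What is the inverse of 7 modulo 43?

37

Apply the Euclidean algorithm and back-substitute:
43 = 6×7 + 1
7 = 7×1 + 0
gcd(7, 43) = 1, so the inverse exists.
Bézout: 1 = 1×43 − 6×7.
So 7⁻¹ ≡ −6 ≡ 37 (mod 43).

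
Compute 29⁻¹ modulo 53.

By the extended Euclidean algorithm:
53 = 1·29 + 24
29 = 1·24 + 5
24 = 4·5 + 4
5 = 1·4 + 1
4 = 4·1 + 0
gcd(29, 53) = 1, so the inverse exists.
Back-substitute for 1:
1 = 1·5 − 1·4
  = −1·24 + 5·5
  = 5·29 − 6·24
  = −6·53 + 11·29
So 29⁻¹ ≡ 11 (mod 53).

11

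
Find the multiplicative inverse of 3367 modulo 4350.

3403

4350 = 1·3367 + 983
3367 = 3·983 + 418
983 = 2·418 + 147
418 = 2·147 + 124
147 = 1·124 + 23
124 = 5·23 + 9
23 = 2·9 + 5
9 = 1·5 + 4
5 = 1·4 + 1
4 = 4·1 + 0
gcd(3367, 4350) = 1, so the inverse exists.
Bézout: 1 = 733·4350 − 947·3367.
So 3367⁻¹ ≡ −947 ≡ 3403 (mod 4350).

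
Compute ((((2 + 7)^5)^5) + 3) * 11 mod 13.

2

2 + 7 = 9
(9)^5 ≡ 3 (mod 13)
(3)^5 ≡ 9 (mod 13)
9 + 3 = 12
12 * 11 = 132 ≡ 2 (mod 13)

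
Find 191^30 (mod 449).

194

By square-and-multiply:
191^1 ≡ 191 (mod 449)
191^2 ≡ 191^2 = 36481 ≡ 112 (mod 449)
191^4 ≡ 112^2 = 12544 ≡ 421 (mod 449)
191^8 ≡ 421^2 = 177241 ≡ 335 (mod 449)
191^16 ≡ 335^2 = 112225 ≡ 424 (mod 449)
191^30 = 191^16 × 191^8 × 191^4 × 191^2 ≡ 424 × 335 × 421 × 112 (mod 449).
Accumulate the product:
424 × 335 = 142040 ≡ 156
156 × 421 = 65676 ≡ 122
122 × 112 = 13664 ≡ 194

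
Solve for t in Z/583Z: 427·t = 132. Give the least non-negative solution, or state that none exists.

gcd(427, 583) = 1, so a unique solution mod 583 exists.
427⁻¹ ≡ 71 (mod 583).
t ≡ 71·132 ≡ 44 (mod 583).

44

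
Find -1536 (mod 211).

-1536 = -8×211 + 152, so -1536 ≡ 152 (mod 211).

152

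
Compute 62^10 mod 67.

40

By square-and-multiply:
62^1 ≡ 62 (mod 67)
62^2 ≡ 62^2 = 3844 ≡ 25 (mod 67)
62^4 ≡ 25^2 = 625 ≡ 22 (mod 67)
62^8 ≡ 22^2 = 484 ≡ 15 (mod 67)
62^10 = 62^8 * 62^2 ≡ 15 * 25 (mod 67).
15 * 25 = 375 ≡ 40 (mod 67).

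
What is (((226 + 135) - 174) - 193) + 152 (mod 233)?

146

226 + 135 = 361 ≡ 128 (mod 233)
128 - 174 = -46 ≡ 187 (mod 233)
187 - 193 = -6 ≡ 227 (mod 233)
227 + 152 = 379 ≡ 146 (mod 233)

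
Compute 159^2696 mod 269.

37

Compute successive squares:
159^1 ≡ 159 (mod 269)
159^2 ≡ 159^2 = 25281 ≡ 264 (mod 269)
159^4 ≡ 264^2 = 69696 ≡ 25 (mod 269)
159^8 ≡ 25^2 = 625 ≡ 87 (mod 269)
159^16 ≡ 87^2 = 7569 ≡ 37 (mod 269)
159^32 ≡ 37^2 = 1369 ≡ 24 (mod 269)
159^64 ≡ 24^2 = 576 ≡ 38 (mod 269)
159^128 ≡ 38^2 = 1444 ≡ 99 (mod 269)
159^256 ≡ 99^2 = 9801 ≡ 117 (mod 269)
159^512 ≡ 117^2 = 13689 ≡ 239 (mod 269)
159^1024 ≡ 239^2 = 57121 ≡ 93 (mod 269)
159^2048 ≡ 93^2 = 8649 ≡ 41 (mod 269)
159^2696 = 159^2048 · 159^512 · 159^128 · 159^8 ≡ 41 · 239 · 99 · 87 (mod 269).
Accumulate the product:
41 · 239 = 9799 ≡ 115
115 · 99 = 11385 ≡ 87
87 · 87 = 7569 ≡ 37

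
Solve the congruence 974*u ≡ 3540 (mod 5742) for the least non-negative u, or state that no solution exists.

gcd(974, 5742) = 2, and 2 | 3540, so solutions exist.
Divide through by 2: 487*u mod 2871 = 1770.
487⁻¹ ≡ 1126 (mod 2871).
u ≡ 1126*1770 ≡ 546 (mod 2871).
The smallest non-negative solution is u = 546.

546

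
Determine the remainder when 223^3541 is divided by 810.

673

3541 in binary is 110111010101, i.e. 3541 = 2048 + 1024 + 256 + 128 + 64 + 16 + 4 + 1.
223^1 ≡ 223 (mod 810)
223^2 ≡ 223^2 = 49729 ≡ 319 (mod 810)
223^4 ≡ 319^2 = 101761 ≡ 511 (mod 810)
223^8 ≡ 511^2 = 261121 ≡ 301 (mod 810)
223^16 ≡ 301^2 = 90601 ≡ 691 (mod 810)
223^32 ≡ 691^2 = 477481 ≡ 391 (mod 810)
223^64 ≡ 391^2 = 152881 ≡ 601 (mod 810)
223^128 ≡ 601^2 = 361201 ≡ 751 (mod 810)
223^256 ≡ 751^2 = 564001 ≡ 241 (mod 810)
223^512 ≡ 241^2 = 58081 ≡ 571 (mod 810)
223^1024 ≡ 571^2 = 326041 ≡ 421 (mod 810)
223^2048 ≡ 421^2 = 177241 ≡ 661 (mod 810)
223^3541 = 223^2048 * 223^1024 * 223^256 * 223^128 * 223^64 * 223^16 * 223^4 * 223^1 ≡ 661 * 421 * 241 * 751 * 601 * 691 * 511 * 223 (mod 810).
Accumulate the product:
661 * 421 = 278281 ≡ 451
451 * 241 = 108691 ≡ 151
151 * 751 = 113401 ≡ 1
1 * 601 = 601
601 * 691 = 415291 ≡ 571
571 * 511 = 291781 ≡ 181
181 * 223 = 40363 ≡ 673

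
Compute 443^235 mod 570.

557

Using repeated squaring:
235 in binary is 11101011, i.e. 235 = 128 + 64 + 32 + 8 + 2 + 1.
443^1 ≡ 443 (mod 570)
443^2 ≡ 443^2 = 196249 ≡ 169 (mod 570)
443^4 ≡ 169^2 = 28561 ≡ 61 (mod 570)
443^8 ≡ 61^2 = 3721 ≡ 301 (mod 570)
443^16 ≡ 301^2 = 90601 ≡ 541 (mod 570)
443^32 ≡ 541^2 = 292681 ≡ 271 (mod 570)
443^64 ≡ 271^2 = 73441 ≡ 481 (mod 570)
443^128 ≡ 481^2 = 231361 ≡ 511 (mod 570)
443^235 = 443^128 · 443^64 · 443^32 · 443^8 · 443^2 · 443^1 ≡ 511 · 481 · 271 · 301 · 169 · 443 (mod 570).
Accumulate the product:
511 · 481 = 245791 ≡ 121
121 · 271 = 32791 ≡ 301
301 · 301 = 90601 ≡ 541
541 · 169 = 91429 ≡ 229
229 · 443 = 101447 ≡ 557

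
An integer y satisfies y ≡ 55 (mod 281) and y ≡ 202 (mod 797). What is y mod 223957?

173151

281⁻¹ mod 797: 281·156 ≡ 1 (mod 797), so 281⁻¹ ≡ 156.
y = 55 + 281·((202 − 55)·156 mod 797) = 55 + 281·616 = 173151.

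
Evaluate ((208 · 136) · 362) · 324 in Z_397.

5

208 · 136 = 28288 ≡ 101 (mod 397)
101 · 362 = 36562 ≡ 38 (mod 397)
38 · 324 = 12312 ≡ 5 (mod 397)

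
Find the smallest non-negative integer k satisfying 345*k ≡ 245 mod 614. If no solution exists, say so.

gcd(345, 614) = 1, so a unique solution mod 614 exists.
345⁻¹ ≡ 509 (mod 614).
k ≡ 509*245 ≡ 63 (mod 614).

63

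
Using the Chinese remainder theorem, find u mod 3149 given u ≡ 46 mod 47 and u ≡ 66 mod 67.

47⁻¹ mod 67: 47×10 ≡ 1 (mod 67), so 47⁻¹ ≡ 10.
u = 46 + 47×((66 − 46)×10 mod 67) = 46 + 47×66 = 3148.
Check: 3148 mod 47 = 46, 3148 mod 67 = 66. ✓

3148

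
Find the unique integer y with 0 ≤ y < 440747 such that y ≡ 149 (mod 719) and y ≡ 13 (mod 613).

719⁻¹ mod 613: 719·480 ≡ 1 (mod 613), so 719⁻¹ ≡ 480.
y = 149 + 719·((13 − 149)·480 mod 613) = 149 + 719·311 = 223758.
Check: 223758 mod 719 = 149, 223758 mod 613 = 13. ✓

223758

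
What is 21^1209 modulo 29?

2

1209 in binary is 10010111001, i.e. 1209 = 1024 + 128 + 32 + 16 + 8 + 1.
21^1 ≡ 21 (mod 29)
21^2 ≡ 21^2 = 441 ≡ 6 (mod 29)
21^4 ≡ 6^2 = 36 ≡ 7 (mod 29)
21^8 ≡ 7^2 = 49 ≡ 20 (mod 29)
21^16 ≡ 20^2 = 400 ≡ 23 (mod 29)
21^32 ≡ 23^2 = 529 ≡ 7 (mod 29)
21^64 ≡ 7^2 = 49 ≡ 20 (mod 29)
21^128 ≡ 20^2 = 400 ≡ 23 (mod 29)
21^256 ≡ 23^2 = 529 ≡ 7 (mod 29)
21^512 ≡ 7^2 = 49 ≡ 20 (mod 29)
21^1024 ≡ 20^2 = 400 ≡ 23 (mod 29)
21^1209 = 21^1024 * 21^128 * 21^32 * 21^16 * 21^8 * 21^1 ≡ 23 * 23 * 7 * 23 * 20 * 21 (mod 29).
Accumulate the product:
23 * 23 = 529 ≡ 7
7 * 7 = 49 ≡ 20
20 * 23 = 460 ≡ 25
25 * 20 = 500 ≡ 7
7 * 21 = 147 ≡ 2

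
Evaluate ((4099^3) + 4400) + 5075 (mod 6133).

(4099)^3 ≡ 3602 (mod 6133)
3602 + 4400 = 8002 ≡ 1869 (mod 6133)
1869 + 5075 = 6944 ≡ 811 (mod 6133)

811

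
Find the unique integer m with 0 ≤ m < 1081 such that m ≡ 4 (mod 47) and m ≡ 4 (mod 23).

47⁻¹ mod 23: 47·1 ≡ 1 (mod 23), so 47⁻¹ ≡ 1.
m = 4 + 47·((4 − 4)·1 mod 23) = 4 + 47·0 = 4.

4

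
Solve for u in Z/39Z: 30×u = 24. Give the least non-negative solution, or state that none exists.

gcd(30, 39) = 3, and 3 | 24, so solutions exist.
Divide through by 3: 10×u ≡ 8 (mod 13).
10⁻¹ ≡ 4 (mod 13).
u ≡ 4×8 ≡ 6 (mod 13).
The smallest non-negative solution is u = 6.

6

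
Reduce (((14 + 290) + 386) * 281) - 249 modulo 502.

14 + 290 = 304
304 + 386 = 690 ≡ 188 (mod 502)
188 * 281 = 52828 ≡ 118 (mod 502)
118 - 249 = -131 ≡ 371 (mod 502)

371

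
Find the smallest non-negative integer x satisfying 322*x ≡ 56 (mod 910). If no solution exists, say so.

gcd(322, 910) = 14, and 14 | 56, so solutions exist.
Divide through by 14: 23*x ≡ 4 (mod 65).
23⁻¹ ≡ 17 (mod 65).
x ≡ 17*4 ≡ 3 (mod 65).
The smallest non-negative solution is x = 3.

3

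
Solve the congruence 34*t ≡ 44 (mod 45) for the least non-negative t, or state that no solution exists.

gcd(34, 45) = 1, so a unique solution mod 45 exists.
34⁻¹ ≡ 4 (mod 45).
t ≡ 4*44 ≡ 41 (mod 45).

41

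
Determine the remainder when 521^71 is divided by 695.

26

521^1 ≡ 521 (mod 695)
521^2 ≡ 521^2 = 271441 ≡ 391 (mod 695)
521^4 ≡ 391^2 = 152881 ≡ 676 (mod 695)
521^8 ≡ 676^2 = 456976 ≡ 361 (mod 695)
521^16 ≡ 361^2 = 130321 ≡ 356 (mod 695)
521^32 ≡ 356^2 = 126736 ≡ 246 (mod 695)
521^64 ≡ 246^2 = 60516 ≡ 51 (mod 695)
521^71 = 521^64 × 521^4 × 521^2 × 521^1 ≡ 51 × 676 × 391 × 521 (mod 695).
Accumulate the product:
51 × 676 = 34476 ≡ 421
421 × 391 = 164611 ≡ 591
591 × 521 = 307911 ≡ 26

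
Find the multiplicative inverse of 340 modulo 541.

253

By the extended Euclidean algorithm:
541 = 1·340 + 201
340 = 1·201 + 139
201 = 1·139 + 62
139 = 2·62 + 15
62 = 4·15 + 2
15 = 7·2 + 1
2 = 2·1 + 0
gcd(340, 541) = 1, so the inverse exists.
Back-substitute for 1:
1 = 1·15 − 7·2
  = −7·62 + 29·15
  = 29·139 − 65·62
  = −65·201 + 94·139
  = 94·340 − 159·201
  = −159·541 + 253·340
So 340⁻¹ ≡ 253 (mod 541).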